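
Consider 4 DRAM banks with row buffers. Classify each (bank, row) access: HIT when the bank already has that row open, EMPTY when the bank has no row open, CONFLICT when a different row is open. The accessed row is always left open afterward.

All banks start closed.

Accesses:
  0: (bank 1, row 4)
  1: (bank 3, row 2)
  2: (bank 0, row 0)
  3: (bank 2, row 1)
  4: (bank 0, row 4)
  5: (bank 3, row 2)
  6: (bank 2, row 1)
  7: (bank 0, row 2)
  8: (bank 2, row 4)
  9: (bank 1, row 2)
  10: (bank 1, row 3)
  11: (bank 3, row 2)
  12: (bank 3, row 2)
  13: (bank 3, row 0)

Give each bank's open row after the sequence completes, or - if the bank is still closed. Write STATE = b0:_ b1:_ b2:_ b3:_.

STATE = b0:2 b1:3 b2:4 b3:0

#0 (1,4) E
#1 (3,2) E
#2 (0,0) E
#3 (2,1) E
#4 (0,4) C  (was 0)
#5 (3,2) H  (was 2)
#6 (2,1) H  (was 1)
#7 (0,2) C  (was 4)
#8 (2,4) C  (was 1)
#9 (1,2) C  (was 4)
#10 (1,3) C  (was 2)
#11 (3,2) H  (was 2)
#12 (3,2) H  (was 2)
#13 (3,0) C  (was 2)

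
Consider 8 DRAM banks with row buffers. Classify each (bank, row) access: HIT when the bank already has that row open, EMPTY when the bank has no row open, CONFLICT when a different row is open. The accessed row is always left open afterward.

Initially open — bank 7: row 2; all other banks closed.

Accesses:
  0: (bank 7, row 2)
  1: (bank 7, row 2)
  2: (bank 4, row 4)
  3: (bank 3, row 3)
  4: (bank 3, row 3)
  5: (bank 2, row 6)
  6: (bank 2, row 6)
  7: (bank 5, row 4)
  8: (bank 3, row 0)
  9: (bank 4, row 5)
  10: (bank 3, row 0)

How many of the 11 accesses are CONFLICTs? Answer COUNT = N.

COUNT = 2

  [0] b7 r2: had r2 ⇒ H
  [1] b7 r2: had r2 ⇒ H
  [2] b4 r4: no row ⇒ E
  [3] b3 r3: no row ⇒ E
  [4] b3 r3: had r3 ⇒ H
  [5] b2 r6: no row ⇒ E
  [6] b2 r6: had r6 ⇒ H
  [7] b5 r4: no row ⇒ E
  [8] b3 r0: had r3 ⇒ C
  [9] b4 r5: had r4 ⇒ C
  [10] b3 r0: had r0 ⇒ H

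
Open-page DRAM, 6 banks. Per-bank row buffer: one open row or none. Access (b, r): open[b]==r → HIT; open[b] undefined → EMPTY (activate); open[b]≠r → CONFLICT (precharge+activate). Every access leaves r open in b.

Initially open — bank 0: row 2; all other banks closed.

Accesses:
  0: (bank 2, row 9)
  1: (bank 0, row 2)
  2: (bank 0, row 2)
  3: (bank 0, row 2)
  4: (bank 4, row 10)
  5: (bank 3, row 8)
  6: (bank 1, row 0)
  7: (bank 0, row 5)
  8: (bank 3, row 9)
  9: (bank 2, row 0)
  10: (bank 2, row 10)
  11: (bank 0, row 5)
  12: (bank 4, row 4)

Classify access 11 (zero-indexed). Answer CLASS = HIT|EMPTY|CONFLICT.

step 0: bank2 None->9 [EMPTY]
step 1: bank0 2->2 [HIT]
step 2: bank0 2->2 [HIT]
step 3: bank0 2->2 [HIT]
step 4: bank4 None->10 [EMPTY]
step 5: bank3 None->8 [EMPTY]
step 6: bank1 None->0 [EMPTY]
step 7: bank0 2->5 [CONFLICT]
step 8: bank3 8->9 [CONFLICT]
step 9: bank2 9->0 [CONFLICT]
step 10: bank2 0->10 [CONFLICT]
step 11: bank0 5->5 [HIT]
step 12: bank4 10->4 [CONFLICT]

CLASS = HIT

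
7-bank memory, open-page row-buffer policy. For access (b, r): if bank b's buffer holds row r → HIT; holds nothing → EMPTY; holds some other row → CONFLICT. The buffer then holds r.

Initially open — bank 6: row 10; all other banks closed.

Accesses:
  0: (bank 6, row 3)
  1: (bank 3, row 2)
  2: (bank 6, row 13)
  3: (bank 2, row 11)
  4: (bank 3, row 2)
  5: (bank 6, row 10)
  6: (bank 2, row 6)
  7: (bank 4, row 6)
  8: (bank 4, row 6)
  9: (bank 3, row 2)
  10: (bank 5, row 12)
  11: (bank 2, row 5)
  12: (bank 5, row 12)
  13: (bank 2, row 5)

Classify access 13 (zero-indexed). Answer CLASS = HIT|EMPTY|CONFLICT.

  [0] b6 r3: had r10 ⇒ C
  [1] b3 r2: no row ⇒ E
  [2] b6 r13: had r3 ⇒ C
  [3] b2 r11: no row ⇒ E
  [4] b3 r2: had r2 ⇒ H
  [5] b6 r10: had r13 ⇒ C
  [6] b2 r6: had r11 ⇒ C
  [7] b4 r6: no row ⇒ E
  [8] b4 r6: had r6 ⇒ H
  [9] b3 r2: had r2 ⇒ H
  [10] b5 r12: no row ⇒ E
  [11] b2 r5: had r6 ⇒ C
  [12] b5 r12: had r12 ⇒ H
  [13] b2 r5: had r5 ⇒ H

CLASS = HIT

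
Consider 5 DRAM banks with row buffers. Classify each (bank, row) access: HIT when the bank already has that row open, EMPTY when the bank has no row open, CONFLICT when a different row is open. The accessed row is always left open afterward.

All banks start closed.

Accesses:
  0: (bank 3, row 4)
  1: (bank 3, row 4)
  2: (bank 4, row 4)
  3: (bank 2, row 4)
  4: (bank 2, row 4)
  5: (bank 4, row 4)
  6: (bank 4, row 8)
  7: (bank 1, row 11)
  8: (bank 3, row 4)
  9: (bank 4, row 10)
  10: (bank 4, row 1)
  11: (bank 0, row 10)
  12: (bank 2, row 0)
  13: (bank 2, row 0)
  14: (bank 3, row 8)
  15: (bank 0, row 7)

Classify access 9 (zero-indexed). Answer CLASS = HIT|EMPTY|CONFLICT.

#0 (3,4) E
#1 (3,4) H  (was 4)
#2 (4,4) E
#3 (2,4) E
#4 (2,4) H  (was 4)
#5 (4,4) H  (was 4)
#6 (4,8) C  (was 4)
#7 (1,11) E
#8 (3,4) H  (was 4)
#9 (4,10) C  (was 8)
#10 (4,1) C  (was 10)
#11 (0,10) E
#12 (2,0) C  (was 4)
#13 (2,0) H  (was 0)
#14 (3,8) C  (was 4)
#15 (0,7) C  (was 10)

CLASS = CONFLICT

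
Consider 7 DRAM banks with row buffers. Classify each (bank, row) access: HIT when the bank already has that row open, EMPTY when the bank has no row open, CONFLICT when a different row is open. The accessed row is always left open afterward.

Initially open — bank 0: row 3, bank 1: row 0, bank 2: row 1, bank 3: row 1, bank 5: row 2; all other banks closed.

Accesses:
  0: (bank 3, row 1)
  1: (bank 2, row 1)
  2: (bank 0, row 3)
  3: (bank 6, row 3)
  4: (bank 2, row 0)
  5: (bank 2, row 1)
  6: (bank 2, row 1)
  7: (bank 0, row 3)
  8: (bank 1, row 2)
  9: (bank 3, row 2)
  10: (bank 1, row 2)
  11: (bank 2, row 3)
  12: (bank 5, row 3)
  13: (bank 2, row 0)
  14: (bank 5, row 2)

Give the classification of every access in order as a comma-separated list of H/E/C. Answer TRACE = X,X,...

0: bank 3 row 1 — prev 1 → HIT
1: bank 2 row 1 — prev 1 → HIT
2: bank 0 row 3 — prev 3 → HIT
3: bank 6 row 3 — prev None → EMPTY
4: bank 2 row 0 — prev 1 → CONFLICT
5: bank 2 row 1 — prev 0 → CONFLICT
6: bank 2 row 1 — prev 1 → HIT
7: bank 0 row 3 — prev 3 → HIT
8: bank 1 row 2 — prev 0 → CONFLICT
9: bank 3 row 2 — prev 1 → CONFLICT
10: bank 1 row 2 — prev 2 → HIT
11: bank 2 row 3 — prev 1 → CONFLICT
12: bank 5 row 3 — prev 2 → CONFLICT
13: bank 2 row 0 — prev 3 → CONFLICT
14: bank 5 row 2 — prev 3 → CONFLICT

TRACE = H,H,H,E,C,C,H,H,C,C,H,C,C,C,C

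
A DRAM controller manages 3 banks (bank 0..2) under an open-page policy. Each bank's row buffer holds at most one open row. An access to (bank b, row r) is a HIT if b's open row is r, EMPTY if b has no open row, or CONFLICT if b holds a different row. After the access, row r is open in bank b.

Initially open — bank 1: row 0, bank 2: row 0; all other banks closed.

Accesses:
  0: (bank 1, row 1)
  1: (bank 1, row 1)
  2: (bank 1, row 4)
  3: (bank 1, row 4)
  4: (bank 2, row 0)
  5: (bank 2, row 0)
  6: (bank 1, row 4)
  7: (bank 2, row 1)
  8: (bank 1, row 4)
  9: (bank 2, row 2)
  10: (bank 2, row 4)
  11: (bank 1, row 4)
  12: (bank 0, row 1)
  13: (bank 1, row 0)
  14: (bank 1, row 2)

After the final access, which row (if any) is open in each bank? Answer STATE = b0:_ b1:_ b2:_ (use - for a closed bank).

STATE = b0:1 b1:2 b2:4

0: bank 1 row 1 — prev 0 → CONFLICT
1: bank 1 row 1 — prev 1 → HIT
2: bank 1 row 4 — prev 1 → CONFLICT
3: bank 1 row 4 — prev 4 → HIT
4: bank 2 row 0 — prev 0 → HIT
5: bank 2 row 0 — prev 0 → HIT
6: bank 1 row 4 — prev 4 → HIT
7: bank 2 row 1 — prev 0 → CONFLICT
8: bank 1 row 4 — prev 4 → HIT
9: bank 2 row 2 — prev 1 → CONFLICT
10: bank 2 row 4 — prev 2 → CONFLICT
11: bank 1 row 4 — prev 4 → HIT
12: bank 0 row 1 — prev None → EMPTY
13: bank 1 row 0 — prev 4 → CONFLICT
14: bank 1 row 2 — prev 0 → CONFLICT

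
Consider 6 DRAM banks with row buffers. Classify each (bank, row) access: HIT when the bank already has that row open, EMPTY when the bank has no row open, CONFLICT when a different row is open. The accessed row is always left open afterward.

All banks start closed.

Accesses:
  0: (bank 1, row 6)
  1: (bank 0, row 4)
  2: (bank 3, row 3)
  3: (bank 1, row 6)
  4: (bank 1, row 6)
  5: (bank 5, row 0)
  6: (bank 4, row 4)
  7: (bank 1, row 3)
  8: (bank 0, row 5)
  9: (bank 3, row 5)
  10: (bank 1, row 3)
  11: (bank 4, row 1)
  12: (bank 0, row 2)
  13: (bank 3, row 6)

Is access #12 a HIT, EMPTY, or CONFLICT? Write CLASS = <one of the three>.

CLASS = CONFLICT

0: bank 1 row 6 — prev None → EMPTY
1: bank 0 row 4 — prev None → EMPTY
2: bank 3 row 3 — prev None → EMPTY
3: bank 1 row 6 — prev 6 → HIT
4: bank 1 row 6 — prev 6 → HIT
5: bank 5 row 0 — prev None → EMPTY
6: bank 4 row 4 — prev None → EMPTY
7: bank 1 row 3 — prev 6 → CONFLICT
8: bank 0 row 5 — prev 4 → CONFLICT
9: bank 3 row 5 — prev 3 → CONFLICT
10: bank 1 row 3 — prev 3 → HIT
11: bank 4 row 1 — prev 4 → CONFLICT
12: bank 0 row 2 — prev 5 → CONFLICT
13: bank 3 row 6 — prev 5 → CONFLICT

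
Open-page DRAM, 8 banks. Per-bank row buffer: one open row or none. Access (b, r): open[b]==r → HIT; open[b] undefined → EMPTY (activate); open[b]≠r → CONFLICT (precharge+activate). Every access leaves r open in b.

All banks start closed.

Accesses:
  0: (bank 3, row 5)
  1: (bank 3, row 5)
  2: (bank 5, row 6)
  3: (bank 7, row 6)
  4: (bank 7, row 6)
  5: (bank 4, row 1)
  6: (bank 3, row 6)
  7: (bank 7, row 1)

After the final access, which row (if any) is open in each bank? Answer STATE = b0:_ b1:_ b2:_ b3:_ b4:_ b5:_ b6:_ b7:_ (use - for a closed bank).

STATE = b0:- b1:- b2:- b3:6 b4:1 b5:6 b6:- b7:1

step 0: bank3 None->5 [EMPTY]
step 1: bank3 5->5 [HIT]
step 2: bank5 None->6 [EMPTY]
step 3: bank7 None->6 [EMPTY]
step 4: bank7 6->6 [HIT]
step 5: bank4 None->1 [EMPTY]
step 6: bank3 5->6 [CONFLICT]
step 7: bank7 6->1 [CONFLICT]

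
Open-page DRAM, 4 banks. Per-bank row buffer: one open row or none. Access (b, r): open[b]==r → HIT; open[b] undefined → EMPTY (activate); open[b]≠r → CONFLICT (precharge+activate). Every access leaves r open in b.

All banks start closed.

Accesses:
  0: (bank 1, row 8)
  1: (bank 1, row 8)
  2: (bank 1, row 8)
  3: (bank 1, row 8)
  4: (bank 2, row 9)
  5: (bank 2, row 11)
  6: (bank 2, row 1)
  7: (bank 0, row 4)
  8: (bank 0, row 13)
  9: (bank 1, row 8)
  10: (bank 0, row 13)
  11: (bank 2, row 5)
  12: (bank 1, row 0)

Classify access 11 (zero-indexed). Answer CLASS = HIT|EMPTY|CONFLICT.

#0 (1,8) E
#1 (1,8) H  (was 8)
#2 (1,8) H  (was 8)
#3 (1,8) H  (was 8)
#4 (2,9) E
#5 (2,11) C  (was 9)
#6 (2,1) C  (was 11)
#7 (0,4) E
#8 (0,13) C  (was 4)
#9 (1,8) H  (was 8)
#10 (0,13) H  (was 13)
#11 (2,5) C  (was 1)
#12 (1,0) C  (was 8)

CLASS = CONFLICT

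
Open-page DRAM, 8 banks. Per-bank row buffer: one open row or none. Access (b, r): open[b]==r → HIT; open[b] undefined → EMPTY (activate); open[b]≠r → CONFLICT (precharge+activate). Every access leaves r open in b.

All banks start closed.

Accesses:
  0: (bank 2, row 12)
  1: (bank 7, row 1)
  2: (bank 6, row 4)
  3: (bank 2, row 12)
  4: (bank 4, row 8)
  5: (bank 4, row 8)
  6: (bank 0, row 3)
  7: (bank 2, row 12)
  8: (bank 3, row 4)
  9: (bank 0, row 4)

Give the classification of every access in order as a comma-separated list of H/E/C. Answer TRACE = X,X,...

step 0: bank2 None->12 [EMPTY]
step 1: bank7 None->1 [EMPTY]
step 2: bank6 None->4 [EMPTY]
step 3: bank2 12->12 [HIT]
step 4: bank4 None->8 [EMPTY]
step 5: bank4 8->8 [HIT]
step 6: bank0 None->3 [EMPTY]
step 7: bank2 12->12 [HIT]
step 8: bank3 None->4 [EMPTY]
step 9: bank0 3->4 [CONFLICT]

TRACE = E,E,E,H,E,H,E,H,E,C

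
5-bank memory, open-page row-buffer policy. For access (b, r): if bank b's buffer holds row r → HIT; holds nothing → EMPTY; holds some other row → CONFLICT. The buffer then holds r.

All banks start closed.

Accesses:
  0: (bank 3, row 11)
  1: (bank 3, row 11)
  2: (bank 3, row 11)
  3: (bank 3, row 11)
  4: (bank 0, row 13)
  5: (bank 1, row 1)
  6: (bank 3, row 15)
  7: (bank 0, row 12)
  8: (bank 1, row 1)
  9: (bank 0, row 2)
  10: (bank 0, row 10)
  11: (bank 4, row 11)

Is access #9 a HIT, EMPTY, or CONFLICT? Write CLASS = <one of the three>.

CLASS = CONFLICT

  [0] b3 r11: no row ⇒ E
  [1] b3 r11: had r11 ⇒ H
  [2] b3 r11: had r11 ⇒ H
  [3] b3 r11: had r11 ⇒ H
  [4] b0 r13: no row ⇒ E
  [5] b1 r1: no row ⇒ E
  [6] b3 r15: had r11 ⇒ C
  [7] b0 r12: had r13 ⇒ C
  [8] b1 r1: had r1 ⇒ H
  [9] b0 r2: had r12 ⇒ C
  [10] b0 r10: had r2 ⇒ C
  [11] b4 r11: no row ⇒ E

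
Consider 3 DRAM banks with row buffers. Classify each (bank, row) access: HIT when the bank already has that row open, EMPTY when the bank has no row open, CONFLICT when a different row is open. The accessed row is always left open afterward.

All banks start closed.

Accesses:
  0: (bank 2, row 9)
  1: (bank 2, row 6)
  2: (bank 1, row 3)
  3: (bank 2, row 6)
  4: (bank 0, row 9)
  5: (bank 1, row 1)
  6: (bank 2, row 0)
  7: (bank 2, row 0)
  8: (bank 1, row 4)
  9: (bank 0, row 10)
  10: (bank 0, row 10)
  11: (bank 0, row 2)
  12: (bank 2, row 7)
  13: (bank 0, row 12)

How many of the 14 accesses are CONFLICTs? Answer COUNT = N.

COUNT = 8

step 0: bank2 None->9 [EMPTY]
step 1: bank2 9->6 [CONFLICT]
step 2: bank1 None->3 [EMPTY]
step 3: bank2 6->6 [HIT]
step 4: bank0 None->9 [EMPTY]
step 5: bank1 3->1 [CONFLICT]
step 6: bank2 6->0 [CONFLICT]
step 7: bank2 0->0 [HIT]
step 8: bank1 1->4 [CONFLICT]
step 9: bank0 9->10 [CONFLICT]
step 10: bank0 10->10 [HIT]
step 11: bank0 10->2 [CONFLICT]
step 12: bank2 0->7 [CONFLICT]
step 13: bank0 2->12 [CONFLICT]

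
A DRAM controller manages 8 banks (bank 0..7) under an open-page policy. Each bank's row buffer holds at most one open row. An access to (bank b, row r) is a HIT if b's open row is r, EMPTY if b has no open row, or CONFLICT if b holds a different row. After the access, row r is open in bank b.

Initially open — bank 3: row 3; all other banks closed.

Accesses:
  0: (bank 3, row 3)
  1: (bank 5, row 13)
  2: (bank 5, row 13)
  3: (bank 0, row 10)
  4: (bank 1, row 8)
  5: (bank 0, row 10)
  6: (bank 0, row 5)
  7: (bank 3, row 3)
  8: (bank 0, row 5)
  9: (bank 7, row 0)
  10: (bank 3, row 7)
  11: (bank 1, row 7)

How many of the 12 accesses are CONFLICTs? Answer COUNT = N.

#0 (3,3) H  (was 3)
#1 (5,13) E
#2 (5,13) H  (was 13)
#3 (0,10) E
#4 (1,8) E
#5 (0,10) H  (was 10)
#6 (0,5) C  (was 10)
#7 (3,3) H  (was 3)
#8 (0,5) H  (was 5)
#9 (7,0) E
#10 (3,7) C  (was 3)
#11 (1,7) C  (was 8)

COUNT = 3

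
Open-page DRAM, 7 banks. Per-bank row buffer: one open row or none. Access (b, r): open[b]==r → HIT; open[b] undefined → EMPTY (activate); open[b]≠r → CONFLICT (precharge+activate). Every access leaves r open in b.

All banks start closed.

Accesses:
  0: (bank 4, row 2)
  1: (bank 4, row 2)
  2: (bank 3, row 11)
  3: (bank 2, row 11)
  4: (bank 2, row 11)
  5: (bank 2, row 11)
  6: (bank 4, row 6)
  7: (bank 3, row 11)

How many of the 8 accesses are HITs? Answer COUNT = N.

#0 (4,2) E
#1 (4,2) H  (was 2)
#2 (3,11) E
#3 (2,11) E
#4 (2,11) H  (was 11)
#5 (2,11) H  (was 11)
#6 (4,6) C  (was 2)
#7 (3,11) H  (was 11)

COUNT = 4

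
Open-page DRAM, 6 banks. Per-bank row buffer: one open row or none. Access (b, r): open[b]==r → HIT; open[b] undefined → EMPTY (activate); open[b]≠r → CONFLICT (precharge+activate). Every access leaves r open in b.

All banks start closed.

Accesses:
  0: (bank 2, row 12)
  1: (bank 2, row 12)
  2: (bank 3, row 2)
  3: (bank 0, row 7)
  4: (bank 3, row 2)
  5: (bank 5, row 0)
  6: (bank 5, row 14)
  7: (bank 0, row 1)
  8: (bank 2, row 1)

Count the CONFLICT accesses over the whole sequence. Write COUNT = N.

COUNT = 3

0: bank 2 row 12 — prev None → EMPTY
1: bank 2 row 12 — prev 12 → HIT
2: bank 3 row 2 — prev None → EMPTY
3: bank 0 row 7 — prev None → EMPTY
4: bank 3 row 2 — prev 2 → HIT
5: bank 5 row 0 — prev None → EMPTY
6: bank 5 row 14 — prev 0 → CONFLICT
7: bank 0 row 1 — prev 7 → CONFLICT
8: bank 2 row 1 — prev 12 → CONFLICT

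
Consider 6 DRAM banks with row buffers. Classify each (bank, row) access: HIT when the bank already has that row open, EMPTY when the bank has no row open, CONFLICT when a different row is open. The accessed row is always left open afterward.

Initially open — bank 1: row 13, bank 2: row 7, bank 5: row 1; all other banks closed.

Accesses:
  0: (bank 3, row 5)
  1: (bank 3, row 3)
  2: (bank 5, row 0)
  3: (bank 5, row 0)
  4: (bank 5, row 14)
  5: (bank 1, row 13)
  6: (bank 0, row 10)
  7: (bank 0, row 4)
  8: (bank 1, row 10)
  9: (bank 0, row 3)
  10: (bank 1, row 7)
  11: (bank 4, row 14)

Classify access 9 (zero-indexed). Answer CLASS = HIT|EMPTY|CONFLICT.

CLASS = CONFLICT

step 0: bank3 None->5 [EMPTY]
step 1: bank3 5->3 [CONFLICT]
step 2: bank5 1->0 [CONFLICT]
step 3: bank5 0->0 [HIT]
step 4: bank5 0->14 [CONFLICT]
step 5: bank1 13->13 [HIT]
step 6: bank0 None->10 [EMPTY]
step 7: bank0 10->4 [CONFLICT]
step 8: bank1 13->10 [CONFLICT]
step 9: bank0 4->3 [CONFLICT]
step 10: bank1 10->7 [CONFLICT]
step 11: bank4 None->14 [EMPTY]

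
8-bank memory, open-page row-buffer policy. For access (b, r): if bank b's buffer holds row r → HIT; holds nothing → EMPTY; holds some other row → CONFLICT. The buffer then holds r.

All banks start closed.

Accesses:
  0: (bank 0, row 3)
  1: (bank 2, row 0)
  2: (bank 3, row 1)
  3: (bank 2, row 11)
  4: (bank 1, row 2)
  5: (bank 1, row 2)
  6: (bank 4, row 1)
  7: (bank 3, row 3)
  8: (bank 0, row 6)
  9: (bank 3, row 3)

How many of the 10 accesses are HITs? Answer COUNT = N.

0: bank 0 row 3 — prev None → EMPTY
1: bank 2 row 0 — prev None → EMPTY
2: bank 3 row 1 — prev None → EMPTY
3: bank 2 row 11 — prev 0 → CONFLICT
4: bank 1 row 2 — prev None → EMPTY
5: bank 1 row 2 — prev 2 → HIT
6: bank 4 row 1 — prev None → EMPTY
7: bank 3 row 3 — prev 1 → CONFLICT
8: bank 0 row 6 — prev 3 → CONFLICT
9: bank 3 row 3 — prev 3 → HIT

COUNT = 2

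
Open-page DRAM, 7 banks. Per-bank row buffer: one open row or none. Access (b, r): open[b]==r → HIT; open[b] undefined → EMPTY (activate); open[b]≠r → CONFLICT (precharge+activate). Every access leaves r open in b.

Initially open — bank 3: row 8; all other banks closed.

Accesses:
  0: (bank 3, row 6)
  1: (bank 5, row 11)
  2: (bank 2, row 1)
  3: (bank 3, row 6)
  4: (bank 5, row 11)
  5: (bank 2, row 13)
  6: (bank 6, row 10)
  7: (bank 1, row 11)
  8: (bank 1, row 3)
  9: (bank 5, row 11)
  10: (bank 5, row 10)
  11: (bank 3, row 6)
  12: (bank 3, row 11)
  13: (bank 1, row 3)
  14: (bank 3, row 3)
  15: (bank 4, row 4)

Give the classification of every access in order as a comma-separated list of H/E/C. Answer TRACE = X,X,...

TRACE = C,E,E,H,H,C,E,E,C,H,C,H,C,H,C,E

step 0: bank3 8->6 [CONFLICT]
step 1: bank5 None->11 [EMPTY]
step 2: bank2 None->1 [EMPTY]
step 3: bank3 6->6 [HIT]
step 4: bank5 11->11 [HIT]
step 5: bank2 1->13 [CONFLICT]
step 6: bank6 None->10 [EMPTY]
step 7: bank1 None->11 [EMPTY]
step 8: bank1 11->3 [CONFLICT]
step 9: bank5 11->11 [HIT]
step 10: bank5 11->10 [CONFLICT]
step 11: bank3 6->6 [HIT]
step 12: bank3 6->11 [CONFLICT]
step 13: bank1 3->3 [HIT]
step 14: bank3 11->3 [CONFLICT]
step 15: bank4 None->4 [EMPTY]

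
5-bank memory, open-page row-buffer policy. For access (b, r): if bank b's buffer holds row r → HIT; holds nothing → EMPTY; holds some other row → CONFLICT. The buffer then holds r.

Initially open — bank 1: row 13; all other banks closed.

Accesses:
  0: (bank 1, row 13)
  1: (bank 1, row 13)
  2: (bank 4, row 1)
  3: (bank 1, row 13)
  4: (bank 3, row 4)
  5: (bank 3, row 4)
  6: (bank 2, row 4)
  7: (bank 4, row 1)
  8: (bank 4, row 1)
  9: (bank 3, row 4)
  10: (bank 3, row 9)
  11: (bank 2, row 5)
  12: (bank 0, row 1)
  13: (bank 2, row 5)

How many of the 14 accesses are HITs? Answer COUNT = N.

COUNT = 8

step 0: bank1 13->13 [HIT]
step 1: bank1 13->13 [HIT]
step 2: bank4 None->1 [EMPTY]
step 3: bank1 13->13 [HIT]
step 4: bank3 None->4 [EMPTY]
step 5: bank3 4->4 [HIT]
step 6: bank2 None->4 [EMPTY]
step 7: bank4 1->1 [HIT]
step 8: bank4 1->1 [HIT]
step 9: bank3 4->4 [HIT]
step 10: bank3 4->9 [CONFLICT]
step 11: bank2 4->5 [CONFLICT]
step 12: bank0 None->1 [EMPTY]
step 13: bank2 5->5 [HIT]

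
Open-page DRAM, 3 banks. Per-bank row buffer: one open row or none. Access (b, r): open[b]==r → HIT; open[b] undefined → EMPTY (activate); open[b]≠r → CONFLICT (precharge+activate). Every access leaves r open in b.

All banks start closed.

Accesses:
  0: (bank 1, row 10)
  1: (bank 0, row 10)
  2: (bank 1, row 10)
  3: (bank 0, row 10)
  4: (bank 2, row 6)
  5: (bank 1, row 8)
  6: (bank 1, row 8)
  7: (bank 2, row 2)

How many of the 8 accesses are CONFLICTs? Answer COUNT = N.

COUNT = 2

#0 (1,10) E
#1 (0,10) E
#2 (1,10) H  (was 10)
#3 (0,10) H  (was 10)
#4 (2,6) E
#5 (1,8) C  (was 10)
#6 (1,8) H  (was 8)
#7 (2,2) C  (was 6)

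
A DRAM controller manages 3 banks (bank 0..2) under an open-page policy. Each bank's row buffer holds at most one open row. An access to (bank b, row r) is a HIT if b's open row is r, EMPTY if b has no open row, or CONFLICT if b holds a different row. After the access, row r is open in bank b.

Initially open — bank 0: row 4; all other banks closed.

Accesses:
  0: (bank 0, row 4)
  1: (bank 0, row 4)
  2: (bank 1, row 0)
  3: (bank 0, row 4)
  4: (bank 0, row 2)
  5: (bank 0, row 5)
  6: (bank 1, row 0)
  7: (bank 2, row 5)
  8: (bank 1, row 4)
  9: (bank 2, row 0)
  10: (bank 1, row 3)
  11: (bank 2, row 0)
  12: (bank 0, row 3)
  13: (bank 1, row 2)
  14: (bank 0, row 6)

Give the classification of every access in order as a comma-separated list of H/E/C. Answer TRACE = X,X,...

TRACE = H,H,E,H,C,C,H,E,C,C,C,H,C,C,C

#0 (0,4) H  (was 4)
#1 (0,4) H  (was 4)
#2 (1,0) E
#3 (0,4) H  (was 4)
#4 (0,2) C  (was 4)
#5 (0,5) C  (was 2)
#6 (1,0) H  (was 0)
#7 (2,5) E
#8 (1,4) C  (was 0)
#9 (2,0) C  (was 5)
#10 (1,3) C  (was 4)
#11 (2,0) H  (was 0)
#12 (0,3) C  (was 5)
#13 (1,2) C  (was 3)
#14 (0,6) C  (was 3)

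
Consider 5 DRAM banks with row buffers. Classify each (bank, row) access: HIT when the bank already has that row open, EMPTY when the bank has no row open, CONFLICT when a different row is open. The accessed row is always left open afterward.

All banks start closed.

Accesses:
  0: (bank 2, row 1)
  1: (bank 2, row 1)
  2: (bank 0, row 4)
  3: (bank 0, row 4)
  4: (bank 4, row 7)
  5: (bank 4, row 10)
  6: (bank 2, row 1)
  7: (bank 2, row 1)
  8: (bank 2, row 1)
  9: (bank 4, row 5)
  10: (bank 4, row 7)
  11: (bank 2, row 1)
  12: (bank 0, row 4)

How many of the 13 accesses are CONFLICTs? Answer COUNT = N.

0: bank 2 row 1 — prev None → EMPTY
1: bank 2 row 1 — prev 1 → HIT
2: bank 0 row 4 — prev None → EMPTY
3: bank 0 row 4 — prev 4 → HIT
4: bank 4 row 7 — prev None → EMPTY
5: bank 4 row 10 — prev 7 → CONFLICT
6: bank 2 row 1 — prev 1 → HIT
7: bank 2 row 1 — prev 1 → HIT
8: bank 2 row 1 — prev 1 → HIT
9: bank 4 row 5 — prev 10 → CONFLICT
10: bank 4 row 7 — prev 5 → CONFLICT
11: bank 2 row 1 — prev 1 → HIT
12: bank 0 row 4 — prev 4 → HIT

COUNT = 3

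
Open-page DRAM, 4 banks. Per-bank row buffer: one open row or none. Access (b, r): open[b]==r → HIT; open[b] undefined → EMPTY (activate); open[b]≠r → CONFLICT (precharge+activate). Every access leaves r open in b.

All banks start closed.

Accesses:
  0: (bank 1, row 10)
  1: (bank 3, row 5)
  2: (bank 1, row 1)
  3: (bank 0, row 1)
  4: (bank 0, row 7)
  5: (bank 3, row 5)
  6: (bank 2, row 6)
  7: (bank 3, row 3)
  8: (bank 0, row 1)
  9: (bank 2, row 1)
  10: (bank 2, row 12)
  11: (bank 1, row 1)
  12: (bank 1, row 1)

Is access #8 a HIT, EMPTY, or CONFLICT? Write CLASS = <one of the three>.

  [0] b1 r10: no row ⇒ E
  [1] b3 r5: no row ⇒ E
  [2] b1 r1: had r10 ⇒ C
  [3] b0 r1: no row ⇒ E
  [4] b0 r7: had r1 ⇒ C
  [5] b3 r5: had r5 ⇒ H
  [6] b2 r6: no row ⇒ E
  [7] b3 r3: had r5 ⇒ C
  [8] b0 r1: had r7 ⇒ C
  [9] b2 r1: had r6 ⇒ C
  [10] b2 r12: had r1 ⇒ C
  [11] b1 r1: had r1 ⇒ H
  [12] b1 r1: had r1 ⇒ H

CLASS = CONFLICT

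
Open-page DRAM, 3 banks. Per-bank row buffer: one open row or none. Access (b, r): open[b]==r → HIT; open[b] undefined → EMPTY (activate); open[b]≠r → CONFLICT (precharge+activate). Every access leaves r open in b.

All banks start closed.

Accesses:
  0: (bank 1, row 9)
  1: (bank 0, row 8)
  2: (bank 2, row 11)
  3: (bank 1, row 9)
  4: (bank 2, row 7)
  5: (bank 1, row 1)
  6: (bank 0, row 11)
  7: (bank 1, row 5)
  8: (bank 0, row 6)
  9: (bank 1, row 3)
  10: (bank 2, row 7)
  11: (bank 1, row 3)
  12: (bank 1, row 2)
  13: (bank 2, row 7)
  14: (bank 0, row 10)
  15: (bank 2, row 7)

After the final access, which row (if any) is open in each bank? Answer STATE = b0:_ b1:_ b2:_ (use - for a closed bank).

#0 (1,9) E
#1 (0,8) E
#2 (2,11) E
#3 (1,9) H  (was 9)
#4 (2,7) C  (was 11)
#5 (1,1) C  (was 9)
#6 (0,11) C  (was 8)
#7 (1,5) C  (was 1)
#8 (0,6) C  (was 11)
#9 (1,3) C  (was 5)
#10 (2,7) H  (was 7)
#11 (1,3) H  (was 3)
#12 (1,2) C  (was 3)
#13 (2,7) H  (was 7)
#14 (0,10) C  (was 6)
#15 (2,7) H  (was 7)

STATE = b0:10 b1:2 b2:7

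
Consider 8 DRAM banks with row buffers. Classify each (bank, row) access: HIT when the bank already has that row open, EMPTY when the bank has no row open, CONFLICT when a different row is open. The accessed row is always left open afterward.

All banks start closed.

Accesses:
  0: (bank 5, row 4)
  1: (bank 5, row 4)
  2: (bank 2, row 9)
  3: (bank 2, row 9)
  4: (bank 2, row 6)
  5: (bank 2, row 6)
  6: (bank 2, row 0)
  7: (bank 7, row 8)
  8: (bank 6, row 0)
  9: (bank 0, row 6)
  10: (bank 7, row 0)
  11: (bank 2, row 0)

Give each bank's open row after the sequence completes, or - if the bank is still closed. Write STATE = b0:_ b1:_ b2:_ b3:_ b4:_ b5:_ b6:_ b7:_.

STATE = b0:6 b1:- b2:0 b3:- b4:- b5:4 b6:0 b7:0

0: bank 5 row 4 — prev None → EMPTY
1: bank 5 row 4 — prev 4 → HIT
2: bank 2 row 9 — prev None → EMPTY
3: bank 2 row 9 — prev 9 → HIT
4: bank 2 row 6 — prev 9 → CONFLICT
5: bank 2 row 6 — prev 6 → HIT
6: bank 2 row 0 — prev 6 → CONFLICT
7: bank 7 row 8 — prev None → EMPTY
8: bank 6 row 0 — prev None → EMPTY
9: bank 0 row 6 — prev None → EMPTY
10: bank 7 row 0 — prev 8 → CONFLICT
11: bank 2 row 0 — prev 0 → HIT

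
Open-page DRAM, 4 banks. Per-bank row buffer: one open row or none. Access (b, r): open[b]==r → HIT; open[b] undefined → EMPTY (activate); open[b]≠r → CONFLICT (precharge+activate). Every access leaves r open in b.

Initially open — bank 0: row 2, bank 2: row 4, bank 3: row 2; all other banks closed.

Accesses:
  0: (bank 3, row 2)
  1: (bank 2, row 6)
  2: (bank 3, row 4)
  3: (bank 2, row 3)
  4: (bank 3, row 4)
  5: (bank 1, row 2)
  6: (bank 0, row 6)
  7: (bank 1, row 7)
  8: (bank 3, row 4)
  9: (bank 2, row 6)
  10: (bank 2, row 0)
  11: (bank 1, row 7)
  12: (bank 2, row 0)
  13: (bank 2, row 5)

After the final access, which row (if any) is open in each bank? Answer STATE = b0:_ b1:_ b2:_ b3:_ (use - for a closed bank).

STATE = b0:6 b1:7 b2:5 b3:4

step 0: bank3 2->2 [HIT]
step 1: bank2 4->6 [CONFLICT]
step 2: bank3 2->4 [CONFLICT]
step 3: bank2 6->3 [CONFLICT]
step 4: bank3 4->4 [HIT]
step 5: bank1 None->2 [EMPTY]
step 6: bank0 2->6 [CONFLICT]
step 7: bank1 2->7 [CONFLICT]
step 8: bank3 4->4 [HIT]
step 9: bank2 3->6 [CONFLICT]
step 10: bank2 6->0 [CONFLICT]
step 11: bank1 7->7 [HIT]
step 12: bank2 0->0 [HIT]
step 13: bank2 0->5 [CONFLICT]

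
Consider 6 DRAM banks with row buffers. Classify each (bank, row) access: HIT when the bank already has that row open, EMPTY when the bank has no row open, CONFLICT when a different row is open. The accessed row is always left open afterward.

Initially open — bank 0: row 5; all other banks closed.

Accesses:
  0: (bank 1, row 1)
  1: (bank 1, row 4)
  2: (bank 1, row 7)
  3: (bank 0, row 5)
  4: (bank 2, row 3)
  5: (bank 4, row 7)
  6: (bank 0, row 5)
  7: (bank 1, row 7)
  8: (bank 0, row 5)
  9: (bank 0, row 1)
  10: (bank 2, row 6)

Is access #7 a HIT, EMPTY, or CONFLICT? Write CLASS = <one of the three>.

CLASS = HIT

#0 (1,1) E
#1 (1,4) C  (was 1)
#2 (1,7) C  (was 4)
#3 (0,5) H  (was 5)
#4 (2,3) E
#5 (4,7) E
#6 (0,5) H  (was 5)
#7 (1,7) H  (was 7)
#8 (0,5) H  (was 5)
#9 (0,1) C  (was 5)
#10 (2,6) C  (was 3)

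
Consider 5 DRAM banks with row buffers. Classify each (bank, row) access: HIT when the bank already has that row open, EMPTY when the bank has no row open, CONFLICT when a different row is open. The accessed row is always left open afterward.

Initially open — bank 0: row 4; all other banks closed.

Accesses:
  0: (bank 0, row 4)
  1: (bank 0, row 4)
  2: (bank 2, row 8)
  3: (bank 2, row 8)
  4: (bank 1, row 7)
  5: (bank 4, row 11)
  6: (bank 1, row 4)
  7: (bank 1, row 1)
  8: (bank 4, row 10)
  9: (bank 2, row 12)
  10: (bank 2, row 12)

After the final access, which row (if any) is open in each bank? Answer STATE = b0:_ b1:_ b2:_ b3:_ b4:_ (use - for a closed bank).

STATE = b0:4 b1:1 b2:12 b3:- b4:10

#0 (0,4) H  (was 4)
#1 (0,4) H  (was 4)
#2 (2,8) E
#3 (2,8) H  (was 8)
#4 (1,7) E
#5 (4,11) E
#6 (1,4) C  (was 7)
#7 (1,1) C  (was 4)
#8 (4,10) C  (was 11)
#9 (2,12) C  (was 8)
#10 (2,12) H  (was 12)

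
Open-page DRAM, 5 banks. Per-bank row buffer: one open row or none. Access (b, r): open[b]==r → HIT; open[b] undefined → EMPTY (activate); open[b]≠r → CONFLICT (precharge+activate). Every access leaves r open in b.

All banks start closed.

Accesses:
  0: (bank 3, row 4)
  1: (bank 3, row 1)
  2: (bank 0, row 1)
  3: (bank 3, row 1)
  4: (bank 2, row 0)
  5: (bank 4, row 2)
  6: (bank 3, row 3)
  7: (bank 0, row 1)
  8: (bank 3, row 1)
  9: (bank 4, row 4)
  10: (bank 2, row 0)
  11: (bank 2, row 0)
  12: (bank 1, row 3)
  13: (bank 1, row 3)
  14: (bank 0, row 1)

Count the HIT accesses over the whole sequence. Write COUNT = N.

COUNT = 6

0: bank 3 row 4 — prev None → EMPTY
1: bank 3 row 1 — prev 4 → CONFLICT
2: bank 0 row 1 — prev None → EMPTY
3: bank 3 row 1 — prev 1 → HIT
4: bank 2 row 0 — prev None → EMPTY
5: bank 4 row 2 — prev None → EMPTY
6: bank 3 row 3 — prev 1 → CONFLICT
7: bank 0 row 1 — prev 1 → HIT
8: bank 3 row 1 — prev 3 → CONFLICT
9: bank 4 row 4 — prev 2 → CONFLICT
10: bank 2 row 0 — prev 0 → HIT
11: bank 2 row 0 — prev 0 → HIT
12: bank 1 row 3 — prev None → EMPTY
13: bank 1 row 3 — prev 3 → HIT
14: bank 0 row 1 — prev 1 → HIT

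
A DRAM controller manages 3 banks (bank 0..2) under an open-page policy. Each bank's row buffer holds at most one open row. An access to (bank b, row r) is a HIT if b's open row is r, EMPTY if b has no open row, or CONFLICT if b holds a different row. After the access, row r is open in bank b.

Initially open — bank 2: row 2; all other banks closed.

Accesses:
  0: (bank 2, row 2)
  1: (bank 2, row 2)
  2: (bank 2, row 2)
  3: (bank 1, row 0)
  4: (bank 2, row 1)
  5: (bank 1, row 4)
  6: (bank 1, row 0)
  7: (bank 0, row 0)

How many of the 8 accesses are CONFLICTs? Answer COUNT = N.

0: bank 2 row 2 — prev 2 → HIT
1: bank 2 row 2 — prev 2 → HIT
2: bank 2 row 2 — prev 2 → HIT
3: bank 1 row 0 — prev None → EMPTY
4: bank 2 row 1 — prev 2 → CONFLICT
5: bank 1 row 4 — prev 0 → CONFLICT
6: bank 1 row 0 — prev 4 → CONFLICT
7: bank 0 row 0 — prev None → EMPTY

COUNT = 3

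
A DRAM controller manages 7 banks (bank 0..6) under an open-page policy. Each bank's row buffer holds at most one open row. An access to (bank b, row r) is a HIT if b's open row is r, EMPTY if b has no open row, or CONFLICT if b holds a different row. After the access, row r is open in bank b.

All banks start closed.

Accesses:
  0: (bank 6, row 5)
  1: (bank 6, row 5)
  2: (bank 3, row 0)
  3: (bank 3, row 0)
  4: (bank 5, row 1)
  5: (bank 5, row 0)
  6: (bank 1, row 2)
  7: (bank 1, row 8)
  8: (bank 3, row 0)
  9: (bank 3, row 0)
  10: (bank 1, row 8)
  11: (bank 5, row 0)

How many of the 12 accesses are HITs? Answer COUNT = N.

COUNT = 6

0: bank 6 row 5 — prev None → EMPTY
1: bank 6 row 5 — prev 5 → HIT
2: bank 3 row 0 — prev None → EMPTY
3: bank 3 row 0 — prev 0 → HIT
4: bank 5 row 1 — prev None → EMPTY
5: bank 5 row 0 — prev 1 → CONFLICT
6: bank 1 row 2 — prev None → EMPTY
7: bank 1 row 8 — prev 2 → CONFLICT
8: bank 3 row 0 — prev 0 → HIT
9: bank 3 row 0 — prev 0 → HIT
10: bank 1 row 8 — prev 8 → HIT
11: bank 5 row 0 — prev 0 → HIT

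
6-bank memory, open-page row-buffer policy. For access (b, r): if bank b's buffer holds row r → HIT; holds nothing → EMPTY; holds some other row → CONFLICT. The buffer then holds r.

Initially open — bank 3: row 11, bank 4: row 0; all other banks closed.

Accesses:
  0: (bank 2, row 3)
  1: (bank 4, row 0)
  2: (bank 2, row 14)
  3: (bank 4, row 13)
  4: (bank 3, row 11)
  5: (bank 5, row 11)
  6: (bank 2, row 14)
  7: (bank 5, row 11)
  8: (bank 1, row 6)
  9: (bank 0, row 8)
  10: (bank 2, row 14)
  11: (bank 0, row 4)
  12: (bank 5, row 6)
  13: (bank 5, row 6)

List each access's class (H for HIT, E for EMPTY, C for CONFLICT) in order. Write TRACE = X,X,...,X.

0: bank 2 row 3 — prev None → EMPTY
1: bank 4 row 0 — prev 0 → HIT
2: bank 2 row 14 — prev 3 → CONFLICT
3: bank 4 row 13 — prev 0 → CONFLICT
4: bank 3 row 11 — prev 11 → HIT
5: bank 5 row 11 — prev None → EMPTY
6: bank 2 row 14 — prev 14 → HIT
7: bank 5 row 11 — prev 11 → HIT
8: bank 1 row 6 — prev None → EMPTY
9: bank 0 row 8 — prev None → EMPTY
10: bank 2 row 14 — prev 14 → HIT
11: bank 0 row 4 — prev 8 → CONFLICT
12: bank 5 row 6 — prev 11 → CONFLICT
13: bank 5 row 6 — prev 6 → HIT

TRACE = E,H,C,C,H,E,H,H,E,E,H,C,C,H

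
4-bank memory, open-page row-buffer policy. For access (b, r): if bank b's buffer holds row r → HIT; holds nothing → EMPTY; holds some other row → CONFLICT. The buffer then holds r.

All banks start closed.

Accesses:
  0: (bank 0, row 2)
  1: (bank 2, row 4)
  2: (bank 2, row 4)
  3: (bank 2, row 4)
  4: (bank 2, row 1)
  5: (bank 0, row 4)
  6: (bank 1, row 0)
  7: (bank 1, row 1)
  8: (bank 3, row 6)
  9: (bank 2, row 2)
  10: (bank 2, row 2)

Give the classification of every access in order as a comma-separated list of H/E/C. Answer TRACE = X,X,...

step 0: bank0 None->2 [EMPTY]
step 1: bank2 None->4 [EMPTY]
step 2: bank2 4->4 [HIT]
step 3: bank2 4->4 [HIT]
step 4: bank2 4->1 [CONFLICT]
step 5: bank0 2->4 [CONFLICT]
step 6: bank1 None->0 [EMPTY]
step 7: bank1 0->1 [CONFLICT]
step 8: bank3 None->6 [EMPTY]
step 9: bank2 1->2 [CONFLICT]
step 10: bank2 2->2 [HIT]

TRACE = E,E,H,H,C,C,E,C,E,C,H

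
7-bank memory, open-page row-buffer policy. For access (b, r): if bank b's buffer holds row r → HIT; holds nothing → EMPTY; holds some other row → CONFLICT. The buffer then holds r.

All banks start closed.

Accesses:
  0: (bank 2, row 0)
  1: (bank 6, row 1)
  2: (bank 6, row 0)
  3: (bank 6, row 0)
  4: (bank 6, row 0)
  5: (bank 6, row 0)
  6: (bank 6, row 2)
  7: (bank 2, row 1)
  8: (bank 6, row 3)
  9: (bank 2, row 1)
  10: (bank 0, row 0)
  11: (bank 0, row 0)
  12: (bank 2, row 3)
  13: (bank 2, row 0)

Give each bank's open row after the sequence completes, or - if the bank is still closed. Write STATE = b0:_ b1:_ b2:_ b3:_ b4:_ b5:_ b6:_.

0: bank 2 row 0 — prev None → EMPTY
1: bank 6 row 1 — prev None → EMPTY
2: bank 6 row 0 — prev 1 → CONFLICT
3: bank 6 row 0 — prev 0 → HIT
4: bank 6 row 0 — prev 0 → HIT
5: bank 6 row 0 — prev 0 → HIT
6: bank 6 row 2 — prev 0 → CONFLICT
7: bank 2 row 1 — prev 0 → CONFLICT
8: bank 6 row 3 — prev 2 → CONFLICT
9: bank 2 row 1 — prev 1 → HIT
10: bank 0 row 0 — prev None → EMPTY
11: bank 0 row 0 — prev 0 → HIT
12: bank 2 row 3 — prev 1 → CONFLICT
13: bank 2 row 0 — prev 3 → CONFLICT

STATE = b0:0 b1:- b2:0 b3:- b4:- b5:- b6:3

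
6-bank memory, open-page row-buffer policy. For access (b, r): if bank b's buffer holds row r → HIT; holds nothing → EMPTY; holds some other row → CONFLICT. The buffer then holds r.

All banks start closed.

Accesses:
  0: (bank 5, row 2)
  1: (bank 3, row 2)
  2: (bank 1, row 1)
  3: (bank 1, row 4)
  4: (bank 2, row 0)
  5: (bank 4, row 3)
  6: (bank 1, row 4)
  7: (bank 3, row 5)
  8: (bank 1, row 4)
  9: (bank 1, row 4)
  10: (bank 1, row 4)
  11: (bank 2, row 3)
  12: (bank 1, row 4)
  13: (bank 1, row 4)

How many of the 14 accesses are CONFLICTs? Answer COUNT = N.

step 0: bank5 None->2 [EMPTY]
step 1: bank3 None->2 [EMPTY]
step 2: bank1 None->1 [EMPTY]
step 3: bank1 1->4 [CONFLICT]
step 4: bank2 None->0 [EMPTY]
step 5: bank4 None->3 [EMPTY]
step 6: bank1 4->4 [HIT]
step 7: bank3 2->5 [CONFLICT]
step 8: bank1 4->4 [HIT]
step 9: bank1 4->4 [HIT]
step 10: bank1 4->4 [HIT]
step 11: bank2 0->3 [CONFLICT]
step 12: bank1 4->4 [HIT]
step 13: bank1 4->4 [HIT]

COUNT = 3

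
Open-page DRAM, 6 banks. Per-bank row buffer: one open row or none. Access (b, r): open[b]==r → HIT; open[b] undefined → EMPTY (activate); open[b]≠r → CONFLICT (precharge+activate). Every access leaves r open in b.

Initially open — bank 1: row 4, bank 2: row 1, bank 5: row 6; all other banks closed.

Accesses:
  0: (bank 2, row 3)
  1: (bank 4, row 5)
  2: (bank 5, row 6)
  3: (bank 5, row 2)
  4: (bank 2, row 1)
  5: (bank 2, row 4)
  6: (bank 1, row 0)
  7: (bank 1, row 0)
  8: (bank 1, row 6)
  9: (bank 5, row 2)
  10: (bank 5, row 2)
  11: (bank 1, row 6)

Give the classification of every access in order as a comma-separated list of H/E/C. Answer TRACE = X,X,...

step 0: bank2 1->3 [CONFLICT]
step 1: bank4 None->5 [EMPTY]
step 2: bank5 6->6 [HIT]
step 3: bank5 6->2 [CONFLICT]
step 4: bank2 3->1 [CONFLICT]
step 5: bank2 1->4 [CONFLICT]
step 6: bank1 4->0 [CONFLICT]
step 7: bank1 0->0 [HIT]
step 8: bank1 0->6 [CONFLICT]
step 9: bank5 2->2 [HIT]
step 10: bank5 2->2 [HIT]
step 11: bank1 6->6 [HIT]

TRACE = C,E,H,C,C,C,C,H,C,H,H,H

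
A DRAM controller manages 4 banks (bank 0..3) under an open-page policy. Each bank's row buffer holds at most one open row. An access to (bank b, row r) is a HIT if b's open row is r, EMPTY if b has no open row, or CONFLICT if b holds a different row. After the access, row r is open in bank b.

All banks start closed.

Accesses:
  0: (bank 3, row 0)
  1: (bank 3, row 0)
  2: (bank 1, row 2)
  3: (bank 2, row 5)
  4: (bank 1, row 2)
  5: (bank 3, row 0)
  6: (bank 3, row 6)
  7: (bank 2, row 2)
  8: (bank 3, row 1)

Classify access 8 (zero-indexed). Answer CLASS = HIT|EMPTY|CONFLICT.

CLASS = CONFLICT

step 0: bank3 None->0 [EMPTY]
step 1: bank3 0->0 [HIT]
step 2: bank1 None->2 [EMPTY]
step 3: bank2 None->5 [EMPTY]
step 4: bank1 2->2 [HIT]
step 5: bank3 0->0 [HIT]
step 6: bank3 0->6 [CONFLICT]
step 7: bank2 5->2 [CONFLICT]
step 8: bank3 6->1 [CONFLICT]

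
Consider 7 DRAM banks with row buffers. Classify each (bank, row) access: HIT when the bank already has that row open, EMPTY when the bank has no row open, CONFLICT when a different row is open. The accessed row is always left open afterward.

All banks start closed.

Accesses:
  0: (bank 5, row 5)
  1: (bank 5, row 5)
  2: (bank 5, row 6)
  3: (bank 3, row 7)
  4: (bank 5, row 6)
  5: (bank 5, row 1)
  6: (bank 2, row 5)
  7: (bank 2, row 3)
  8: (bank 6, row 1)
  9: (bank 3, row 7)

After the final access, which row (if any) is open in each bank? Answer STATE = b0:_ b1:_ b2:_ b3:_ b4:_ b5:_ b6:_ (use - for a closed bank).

STATE = b0:- b1:- b2:3 b3:7 b4:- b5:1 b6:1

step 0: bank5 None->5 [EMPTY]
step 1: bank5 5->5 [HIT]
step 2: bank5 5->6 [CONFLICT]
step 3: bank3 None->7 [EMPTY]
step 4: bank5 6->6 [HIT]
step 5: bank5 6->1 [CONFLICT]
step 6: bank2 None->5 [EMPTY]
step 7: bank2 5->3 [CONFLICT]
step 8: bank6 None->1 [EMPTY]
step 9: bank3 7->7 [HIT]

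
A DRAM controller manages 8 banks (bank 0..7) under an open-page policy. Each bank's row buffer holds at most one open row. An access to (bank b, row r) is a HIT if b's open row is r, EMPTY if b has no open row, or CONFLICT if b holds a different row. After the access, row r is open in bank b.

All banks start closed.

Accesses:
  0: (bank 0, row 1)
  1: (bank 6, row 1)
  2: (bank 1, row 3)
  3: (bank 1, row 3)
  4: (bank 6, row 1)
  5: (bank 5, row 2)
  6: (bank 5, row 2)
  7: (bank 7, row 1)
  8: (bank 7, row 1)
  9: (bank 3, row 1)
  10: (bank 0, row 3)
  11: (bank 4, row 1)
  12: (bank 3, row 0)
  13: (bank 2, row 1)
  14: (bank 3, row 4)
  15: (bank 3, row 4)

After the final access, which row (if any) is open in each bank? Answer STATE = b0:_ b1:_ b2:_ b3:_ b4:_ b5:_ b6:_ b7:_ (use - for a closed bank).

step 0: bank0 None->1 [EMPTY]
step 1: bank6 None->1 [EMPTY]
step 2: bank1 None->3 [EMPTY]
step 3: bank1 3->3 [HIT]
step 4: bank6 1->1 [HIT]
step 5: bank5 None->2 [EMPTY]
step 6: bank5 2->2 [HIT]
step 7: bank7 None->1 [EMPTY]
step 8: bank7 1->1 [HIT]
step 9: bank3 None->1 [EMPTY]
step 10: bank0 1->3 [CONFLICT]
step 11: bank4 None->1 [EMPTY]
step 12: bank3 1->0 [CONFLICT]
step 13: bank2 None->1 [EMPTY]
step 14: bank3 0->4 [CONFLICT]
step 15: bank3 4->4 [HIT]

STATE = b0:3 b1:3 b2:1 b3:4 b4:1 b5:2 b6:1 b7:1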